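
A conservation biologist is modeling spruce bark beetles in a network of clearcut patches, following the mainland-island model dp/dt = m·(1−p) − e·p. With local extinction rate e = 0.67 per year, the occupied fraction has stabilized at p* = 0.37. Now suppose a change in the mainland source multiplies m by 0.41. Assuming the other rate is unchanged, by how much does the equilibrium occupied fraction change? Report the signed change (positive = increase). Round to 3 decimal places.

-0.176

Balance m(1−p*) = e·p* gives m = e·p*/(1−p*) = 0.67×0.37000/0.63000 = 0.39349.
New p* = m/(m+e) = 0.16133/(0.16133+0.67000) = 0.19406.
Δp* = 0.19406 − 0.37000 = -0.17594.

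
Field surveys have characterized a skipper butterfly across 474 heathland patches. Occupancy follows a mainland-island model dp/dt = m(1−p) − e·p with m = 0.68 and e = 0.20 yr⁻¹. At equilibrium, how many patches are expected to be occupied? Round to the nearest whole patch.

p* = m/(m+e) = 0.68/0.8800 = 0.7727.
Expected occupied patches = N × p* = 474 × 0.7727 = 366.27 ≈ 366.

366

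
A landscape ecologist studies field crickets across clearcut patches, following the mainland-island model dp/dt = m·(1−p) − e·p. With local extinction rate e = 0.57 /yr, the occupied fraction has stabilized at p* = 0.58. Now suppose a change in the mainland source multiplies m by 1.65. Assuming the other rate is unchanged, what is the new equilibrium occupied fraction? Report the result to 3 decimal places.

Balance m(1−p*) = e·p* gives m = e·p*/(1−p*) = 0.57×0.58000/0.42000 = 0.78714.
New p* = m/(m+e) = 1.29878/(1.29878+0.57000) = 0.69499.

0.695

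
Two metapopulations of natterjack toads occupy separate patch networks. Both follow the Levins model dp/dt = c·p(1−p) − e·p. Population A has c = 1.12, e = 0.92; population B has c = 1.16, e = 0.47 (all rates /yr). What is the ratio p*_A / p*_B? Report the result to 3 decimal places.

0.300

A: p*_A = 1 − 0.92/1.12 = 0.1786.
B: p*_B = 1 − 0.47/1.16 = 0.5948.
p*_A / p*_B = 0.1786/0.5948 = 0.3002.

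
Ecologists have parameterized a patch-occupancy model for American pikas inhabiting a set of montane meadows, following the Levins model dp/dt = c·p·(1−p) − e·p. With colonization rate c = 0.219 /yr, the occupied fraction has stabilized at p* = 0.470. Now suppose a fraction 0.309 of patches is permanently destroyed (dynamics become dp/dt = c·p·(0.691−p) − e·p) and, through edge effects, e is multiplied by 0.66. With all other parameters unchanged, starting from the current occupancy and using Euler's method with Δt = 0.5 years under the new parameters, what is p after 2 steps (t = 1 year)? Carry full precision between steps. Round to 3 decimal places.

0.457

Balance c(1−p*) = e gives e = 0.219×(1 − 0.47000) = 0.11607.
Starting from p₀ = 0.47000; update p ← p + (dp/dt)·Δt with the new parameters.
  1  |  dp/dt·Δt = -0.006629  |  p_1 = 0.463371
  2  |  dp/dt·Δt = -0.006199  |  p_2 = 0.457172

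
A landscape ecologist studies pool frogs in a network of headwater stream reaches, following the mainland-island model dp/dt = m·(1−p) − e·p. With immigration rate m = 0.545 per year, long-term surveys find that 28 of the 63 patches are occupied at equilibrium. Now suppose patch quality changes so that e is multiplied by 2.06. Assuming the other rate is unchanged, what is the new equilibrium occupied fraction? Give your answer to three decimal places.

0.280

Observed p* = 28/63 = 0.44444.
Balance m(1−p*) = e·p* gives e = m(1−p*)/p* = 0.545×0.55556/0.44444 = 0.68126.
New p* = m/(m+e) = 0.54500/(0.54500+1.40340) = 0.27972.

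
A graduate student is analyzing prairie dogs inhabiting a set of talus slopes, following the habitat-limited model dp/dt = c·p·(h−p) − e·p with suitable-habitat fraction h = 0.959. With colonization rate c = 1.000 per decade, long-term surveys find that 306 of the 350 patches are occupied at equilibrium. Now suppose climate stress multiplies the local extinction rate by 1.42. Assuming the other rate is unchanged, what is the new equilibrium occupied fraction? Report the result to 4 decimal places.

0.8387

Observed p* = 306/350 = 0.87429.
Balance c(h−p*) = e gives e = 1.000×(0.959 − 0.87429) = 0.08471.
New p* = 0.959 − e/c = 0.959 − 0.12029/1.00000 = 0.83871.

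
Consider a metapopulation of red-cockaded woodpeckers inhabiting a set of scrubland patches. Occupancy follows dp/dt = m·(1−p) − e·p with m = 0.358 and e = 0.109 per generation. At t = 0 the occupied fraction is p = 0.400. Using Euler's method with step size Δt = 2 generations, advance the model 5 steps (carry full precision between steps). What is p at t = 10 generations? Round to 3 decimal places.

0.767

Update rule: p ← p + [m·(1−p) − e·p]·Δt with Δt = 2.
p: 0.40000 → 0.74240  (Δp = +0.34240)
p: 0.74240 → 0.76500  (Δp = +0.02260)
p: 0.76500 → 0.76649  (Δp = +0.00149)
p: 0.76649 → 0.76659  (Δp = +0.00010)
p: 0.76659 → 0.76659  (Δp = +0.00001)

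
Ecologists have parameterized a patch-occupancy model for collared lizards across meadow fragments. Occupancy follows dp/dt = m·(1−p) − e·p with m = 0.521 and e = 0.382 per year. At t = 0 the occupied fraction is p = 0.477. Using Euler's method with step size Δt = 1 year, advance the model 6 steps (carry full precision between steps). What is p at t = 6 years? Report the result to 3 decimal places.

0.577

Update rule: p ← p + [m·(1−p) − e·p]·Δt with Δt = 1.
step 1: Δp = +0.09027, p = 0.56727
step 2: Δp = +0.00876, p = 0.57603
step 3: Δp = +0.00085, p = 0.57687
step 4: Δp = +0.00008, p = 0.57696
step 5: Δp = +0.00001, p = 0.57696
step 6: Δp = +0.00000, p = 0.57697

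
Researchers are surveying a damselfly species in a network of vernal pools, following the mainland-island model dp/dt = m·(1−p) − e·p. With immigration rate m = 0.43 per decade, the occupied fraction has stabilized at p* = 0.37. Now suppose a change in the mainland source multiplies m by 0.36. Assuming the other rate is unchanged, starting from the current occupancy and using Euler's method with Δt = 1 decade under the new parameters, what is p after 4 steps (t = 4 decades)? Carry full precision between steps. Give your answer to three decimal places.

0.175

Balance m(1−p*) = e·p* gives e = m(1−p*)/p* = 0.43×0.63000/0.37000 = 0.73216.
Starting from p₀ = 0.37000; update p ← p + (dp/dt)·Δt with the new parameters.
t = 1: p = 0.37000 + (-0.17338) = 0.19662
t = 2: p = 0.19662 + (-0.01960) = 0.17703
t = 3: p = 0.17703 + (-0.00222) = 0.17481
t = 4: p = 0.17481 + (-0.00025) = 0.17456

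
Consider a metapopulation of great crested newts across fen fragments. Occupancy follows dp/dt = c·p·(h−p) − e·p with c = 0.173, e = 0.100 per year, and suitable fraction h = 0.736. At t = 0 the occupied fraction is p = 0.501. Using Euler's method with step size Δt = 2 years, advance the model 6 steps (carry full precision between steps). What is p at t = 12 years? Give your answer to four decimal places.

Update rule: p ← p + [c·p·(h−p) − e·p]·Δt with Δt = 2.
p: 0.50100 → 0.44154  (Δp = -0.05946)
p: 0.44154 → 0.39821  (Δp = -0.04332)
p: 0.39821 → 0.36511  (Δp = -0.03310)
p: 0.36511 → 0.33894  (Δp = -0.02617)
p: 0.33894 → 0.31772  (Δp = -0.02122)
p: 0.31772 → 0.30016  (Δp = -0.01756)

0.3002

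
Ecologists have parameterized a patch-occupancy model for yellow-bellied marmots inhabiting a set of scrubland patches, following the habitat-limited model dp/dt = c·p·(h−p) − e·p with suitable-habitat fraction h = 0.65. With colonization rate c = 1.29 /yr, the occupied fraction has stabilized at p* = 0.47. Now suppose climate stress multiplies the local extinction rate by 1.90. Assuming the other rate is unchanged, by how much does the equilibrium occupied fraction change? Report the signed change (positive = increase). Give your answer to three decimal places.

-0.162

Balance c(h−p*) = e gives e = 1.29×(0.65 − 0.47000) = 0.23220.
New p* = 0.65 − e/c = 0.65 − 0.44118/1.29000 = 0.30800.
Δp* = 0.30800 − 0.47000 = -0.16200.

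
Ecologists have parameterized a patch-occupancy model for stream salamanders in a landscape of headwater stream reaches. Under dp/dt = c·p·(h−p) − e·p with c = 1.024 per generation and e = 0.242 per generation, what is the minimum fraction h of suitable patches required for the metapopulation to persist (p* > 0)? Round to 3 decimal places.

p* = h − e/c is positive only when h > e/c.
h_min = e/c = 0.242/1.024 = 0.2363.

0.236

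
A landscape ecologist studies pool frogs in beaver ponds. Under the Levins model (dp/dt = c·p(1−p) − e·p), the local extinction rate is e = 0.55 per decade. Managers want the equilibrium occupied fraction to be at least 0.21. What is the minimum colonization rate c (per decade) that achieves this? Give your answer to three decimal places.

0.696

p* = 1 − e/c ≥ 0.21 requires e/c ≤ 0.7900, i.e. c ≥ e/0.7900.
c_min = 0.55/0.7900 = 0.6962.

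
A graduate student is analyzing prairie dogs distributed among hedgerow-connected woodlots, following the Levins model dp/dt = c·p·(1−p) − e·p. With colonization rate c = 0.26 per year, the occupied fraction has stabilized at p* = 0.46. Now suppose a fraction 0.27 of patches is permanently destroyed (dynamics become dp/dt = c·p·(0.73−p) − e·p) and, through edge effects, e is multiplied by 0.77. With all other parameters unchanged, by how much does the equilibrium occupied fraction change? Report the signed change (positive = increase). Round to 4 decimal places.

Balance c(1−p*) = e gives e = 0.26×(1 − 0.46000) = 0.14040.
New p* = 0.73 − e/c = 0.73 − 0.10811/0.26000 = 0.31419.
Δp* = 0.31419 − 0.46000 = -0.14581.

-0.1458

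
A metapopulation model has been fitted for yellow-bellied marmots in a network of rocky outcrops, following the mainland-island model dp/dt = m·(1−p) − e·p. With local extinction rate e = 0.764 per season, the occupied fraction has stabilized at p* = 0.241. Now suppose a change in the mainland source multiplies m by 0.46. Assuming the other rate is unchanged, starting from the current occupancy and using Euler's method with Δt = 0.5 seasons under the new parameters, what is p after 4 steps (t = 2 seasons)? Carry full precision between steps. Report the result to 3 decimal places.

0.139

Balance m(1−p*) = e·p* gives m = e·p*/(1−p*) = 0.764×0.24100/0.75900 = 0.24259.
Starting from p₀ = 0.24100; update p ← p + (dp/dt)·Δt with the new parameters.
p: 0.24100 → 0.19129  (Δp = -0.04971)
p: 0.19129 → 0.16334  (Δp = -0.02795)
p: 0.16334 → 0.14762  (Δp = -0.01571)
p: 0.14762 → 0.13879  (Δp = -0.00883)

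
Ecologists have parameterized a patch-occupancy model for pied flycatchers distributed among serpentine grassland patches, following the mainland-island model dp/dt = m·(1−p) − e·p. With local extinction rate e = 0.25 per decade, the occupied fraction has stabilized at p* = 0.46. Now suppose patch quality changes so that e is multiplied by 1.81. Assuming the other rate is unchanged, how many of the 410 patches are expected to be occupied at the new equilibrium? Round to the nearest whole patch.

131

Balance m(1−p*) = e·p* gives m = e·p*/(1−p*) = 0.25×0.46000/0.54000 = 0.21296.
New p* = m/(m+e) = 0.21296/(0.21296+0.45250) = 0.32002.
Expected occupied = 410 × 0.32002 = 131.21 ≈ 131.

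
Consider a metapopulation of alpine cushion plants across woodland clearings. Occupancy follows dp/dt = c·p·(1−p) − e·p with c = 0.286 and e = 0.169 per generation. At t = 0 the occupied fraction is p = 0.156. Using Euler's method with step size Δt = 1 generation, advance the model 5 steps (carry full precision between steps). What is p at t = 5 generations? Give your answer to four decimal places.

Update rule: p ← p + [c·p·(1−p) − e·p]·Δt with Δt = 1.
p: 0.15600 → 0.16729  (Δp = +0.01129)
p: 0.16729 → 0.17886  (Δp = +0.01157)
p: 0.17886 → 0.19064  (Δp = +0.01178)
p: 0.19064 → 0.20255  (Δp = +0.01191)
p: 0.20255 → 0.21451  (Δp = +0.01196)

0.2145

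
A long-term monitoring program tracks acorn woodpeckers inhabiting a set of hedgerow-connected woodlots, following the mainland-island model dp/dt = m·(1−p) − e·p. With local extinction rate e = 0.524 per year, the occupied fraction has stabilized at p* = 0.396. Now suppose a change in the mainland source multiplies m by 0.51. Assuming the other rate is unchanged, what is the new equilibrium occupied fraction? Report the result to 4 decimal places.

Balance m(1−p*) = e·p* gives m = e·p*/(1−p*) = 0.524×0.39600/0.60400 = 0.34355.
New p* = m/(m+e) = 0.17521/(0.17521+0.52400) = 0.25058.

0.2506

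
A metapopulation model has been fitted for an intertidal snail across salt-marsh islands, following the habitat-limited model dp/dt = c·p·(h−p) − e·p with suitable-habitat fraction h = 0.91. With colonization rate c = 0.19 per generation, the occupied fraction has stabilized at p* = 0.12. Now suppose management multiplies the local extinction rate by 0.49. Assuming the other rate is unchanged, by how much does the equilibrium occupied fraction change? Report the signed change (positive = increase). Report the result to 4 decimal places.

Balance c(h−p*) = e gives e = 0.19×(0.91 − 0.12000) = 0.15010.
New p* = 0.91 − e/c = 0.91 − 0.07355/0.19000 = 0.52289.
Δp* = 0.52289 − 0.12000 = +0.40289.

0.4029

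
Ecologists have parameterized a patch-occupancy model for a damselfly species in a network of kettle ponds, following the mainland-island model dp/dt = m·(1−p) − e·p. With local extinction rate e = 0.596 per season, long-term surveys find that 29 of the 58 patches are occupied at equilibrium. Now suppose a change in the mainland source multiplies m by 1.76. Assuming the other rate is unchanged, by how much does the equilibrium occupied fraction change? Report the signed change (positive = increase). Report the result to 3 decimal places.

0.138

Observed p* = 29/58 = 0.50000.
Balance m(1−p*) = e·p* gives m = e·p*/(1−p*) = 0.596×0.50000/0.50000 = 0.59600.
New p* = m/(m+e) = 1.04896/(1.04896+0.59600) = 0.63768.
Δp* = 0.63768 − 0.50000 = +0.13768.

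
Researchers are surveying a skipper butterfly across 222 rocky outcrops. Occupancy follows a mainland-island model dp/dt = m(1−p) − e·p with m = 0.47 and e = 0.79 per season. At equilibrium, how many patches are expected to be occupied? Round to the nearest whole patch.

83

p* = m/(m+e) = 0.47/1.2600 = 0.3730.
Expected occupied patches = N × p* = 222 × 0.3730 = 82.81 ≈ 83.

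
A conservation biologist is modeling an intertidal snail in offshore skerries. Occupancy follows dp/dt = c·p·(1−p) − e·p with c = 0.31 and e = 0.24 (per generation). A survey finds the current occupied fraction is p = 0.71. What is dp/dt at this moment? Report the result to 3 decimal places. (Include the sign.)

Colonization term: c·p·(1−p) = 0.31×0.71×0.2900 = 0.06383.
Extinction term: e·p = 0.17040.
dp/dt = 0.06383 − 0.17040 = -0.10657.

-0.107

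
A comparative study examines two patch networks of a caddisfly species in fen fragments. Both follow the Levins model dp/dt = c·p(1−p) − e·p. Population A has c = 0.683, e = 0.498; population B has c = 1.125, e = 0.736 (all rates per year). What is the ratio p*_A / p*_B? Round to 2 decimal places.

0.78

A: p*_A = 1 − 0.498/0.683 = 0.2709.
B: p*_B = 1 − 0.736/1.125 = 0.3458.
p*_A / p*_B = 0.2709/0.3458 = 0.7833.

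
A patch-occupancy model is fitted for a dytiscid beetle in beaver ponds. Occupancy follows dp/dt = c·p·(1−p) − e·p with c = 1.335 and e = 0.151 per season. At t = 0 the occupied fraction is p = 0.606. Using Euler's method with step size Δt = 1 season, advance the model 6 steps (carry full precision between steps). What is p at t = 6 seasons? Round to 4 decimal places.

Update rule: p ← p + [c·p·(1−p) − e·p]·Δt with Δt = 1.
  1  |  dp/dt·Δt = +0.227244  |  p_1 = 0.833244
  2  |  dp/dt·Δt = +0.059676  |  p_2 = 0.892920
  3  |  dp/dt·Δt = -0.007187  |  p_3 = 0.885734
  4  |  dp/dt·Δt = +0.001369  |  p_4 = 0.887103
  5  |  dp/dt·Δt = -0.000250  |  p_5 = 0.886852
  6  |  dp/dt·Δt = +0.000046  |  p_6 = 0.886899

0.8869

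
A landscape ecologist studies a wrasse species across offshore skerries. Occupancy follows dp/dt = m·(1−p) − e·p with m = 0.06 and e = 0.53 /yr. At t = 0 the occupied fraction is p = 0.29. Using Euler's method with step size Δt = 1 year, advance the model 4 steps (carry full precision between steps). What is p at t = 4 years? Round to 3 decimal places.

Update rule: p ← p + [m·(1−p) − e·p]·Δt with Δt = 1.
t = 1: p = 0.29000 + (-0.11110) = 0.17890
t = 2: p = 0.17890 + (-0.04555) = 0.13335
t = 3: p = 0.13335 + (-0.01868) = 0.11467
t = 4: p = 0.11467 + (-0.00766) = 0.10702

0.107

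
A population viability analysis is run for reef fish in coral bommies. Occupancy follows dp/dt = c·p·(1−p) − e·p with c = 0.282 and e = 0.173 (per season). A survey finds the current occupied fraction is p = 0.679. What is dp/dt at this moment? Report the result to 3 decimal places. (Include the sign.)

Colonization term: c·p·(1−p) = 0.282×0.679×0.3210 = 0.06146.
Extinction term: e·p = 0.11747.
dp/dt = 0.06146 − 0.11747 = -0.05600.

-0.056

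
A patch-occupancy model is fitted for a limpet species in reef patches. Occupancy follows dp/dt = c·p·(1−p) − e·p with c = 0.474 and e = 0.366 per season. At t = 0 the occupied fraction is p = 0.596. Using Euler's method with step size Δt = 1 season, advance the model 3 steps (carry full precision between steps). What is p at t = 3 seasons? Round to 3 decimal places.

0.389

Update rule: p ← p + [c·p·(1−p) − e·p]·Δt with Δt = 1.
  1  |  dp/dt·Δt = -0.104004  |  p_1 = 0.491996
  2  |  dp/dt·Δt = -0.061601  |  p_2 = 0.430395
  3  |  dp/dt·Δt = -0.041321  |  p_3 = 0.389074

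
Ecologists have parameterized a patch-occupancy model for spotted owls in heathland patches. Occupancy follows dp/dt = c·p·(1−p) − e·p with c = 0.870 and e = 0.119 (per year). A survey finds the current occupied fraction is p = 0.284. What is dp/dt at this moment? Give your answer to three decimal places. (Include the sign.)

0.143

Colonization term: c·p·(1−p) = 0.870×0.284×0.7160 = 0.17691.
Extinction term: e·p = 0.03380.
dp/dt = 0.17691 − 0.03380 = 0.14311.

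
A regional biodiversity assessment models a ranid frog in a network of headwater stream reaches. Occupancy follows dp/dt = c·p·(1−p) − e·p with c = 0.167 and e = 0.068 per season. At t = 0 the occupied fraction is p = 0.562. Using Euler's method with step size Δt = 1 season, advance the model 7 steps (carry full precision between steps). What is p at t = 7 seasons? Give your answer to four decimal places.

Update rule: p ← p + [c·p·(1−p) − e·p]·Δt with Δt = 1.
step 1: Δp = +0.00289, p = 0.56489
step 2: Δp = +0.00263, p = 0.56753
step 3: Δp = +0.00240, p = 0.56992
step 4: Δp = +0.00218, p = 0.57210
step 5: Δp = +0.00198, p = 0.57408
step 6: Δp = +0.00180, p = 0.57588
step 7: Δp = +0.00163, p = 0.57751

0.5775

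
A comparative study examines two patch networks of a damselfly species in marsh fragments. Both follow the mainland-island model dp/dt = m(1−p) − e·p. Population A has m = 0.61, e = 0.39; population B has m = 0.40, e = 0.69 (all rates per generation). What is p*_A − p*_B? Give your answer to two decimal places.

A: p*_A = m/(m+e) = 0.61/1.0000 = 0.6100.
B: p*_B = 0.40/1.0900 = 0.3670.
p*_A − p*_B = 0.6100 − 0.3670 = 0.2430.

0.24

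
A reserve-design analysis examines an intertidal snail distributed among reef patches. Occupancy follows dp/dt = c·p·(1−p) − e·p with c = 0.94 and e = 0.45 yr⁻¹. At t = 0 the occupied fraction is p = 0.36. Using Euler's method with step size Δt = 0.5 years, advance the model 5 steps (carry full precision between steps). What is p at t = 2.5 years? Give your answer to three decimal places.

Update rule: p ← p + [c·p·(1−p) − e·p]·Δt with Δt = 0.5.
  1  |  dp/dt·Δt = +0.027288  |  p_1 = 0.387288
  2  |  dp/dt·Δt = +0.024389  |  p_2 = 0.411677
  3  |  dp/dt·Δt = +0.021206  |  p_3 = 0.432884
  4  |  dp/dt·Δt = +0.017984  |  p_4 = 0.450868
  5  |  dp/dt·Δt = +0.014920  |  p_5 = 0.465788

0.466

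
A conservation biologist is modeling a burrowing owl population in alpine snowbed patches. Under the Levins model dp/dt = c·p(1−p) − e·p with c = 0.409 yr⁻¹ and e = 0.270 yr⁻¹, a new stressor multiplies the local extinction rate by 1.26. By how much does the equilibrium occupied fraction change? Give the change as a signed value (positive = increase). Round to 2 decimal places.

-0.17

Before: p* = 1 − 0.270/0.409 = 0.3399.
After the change, c = 0.409, e = 0.3402, so p* = 1 − 0.3402/0.409 = 0.1682.
Δp* = 0.1682 − 0.3399 = -0.1716.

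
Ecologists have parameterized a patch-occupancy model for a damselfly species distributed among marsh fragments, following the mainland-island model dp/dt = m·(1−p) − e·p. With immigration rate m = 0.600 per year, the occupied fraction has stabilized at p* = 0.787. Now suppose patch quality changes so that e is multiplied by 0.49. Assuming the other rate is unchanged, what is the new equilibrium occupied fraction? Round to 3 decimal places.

0.883

Balance m(1−p*) = e·p* gives e = m(1−p*)/p* = 0.600×0.21300/0.78700 = 0.16239.
New p* = m/(m+e) = 0.60000/(0.60000+0.07957) = 0.88291.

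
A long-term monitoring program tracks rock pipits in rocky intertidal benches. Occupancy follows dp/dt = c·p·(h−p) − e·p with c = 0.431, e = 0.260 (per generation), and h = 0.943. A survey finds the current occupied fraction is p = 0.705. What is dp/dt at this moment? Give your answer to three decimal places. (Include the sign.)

Colonization term: c·p·(h−p) = 0.431×0.705×0.2380 = 0.07232.
Extinction term: e·p = 0.18330.
dp/dt = 0.07232 − 0.18330 = -0.11098.

-0.111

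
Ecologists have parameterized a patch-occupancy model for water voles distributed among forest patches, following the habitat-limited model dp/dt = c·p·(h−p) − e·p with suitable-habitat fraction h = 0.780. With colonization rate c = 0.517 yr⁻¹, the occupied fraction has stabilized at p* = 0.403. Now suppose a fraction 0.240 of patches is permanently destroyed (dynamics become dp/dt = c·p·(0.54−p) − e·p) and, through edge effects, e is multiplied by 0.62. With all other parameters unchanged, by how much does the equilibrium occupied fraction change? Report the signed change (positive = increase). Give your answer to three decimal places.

Balance c(h−p*) = e gives e = 0.517×(0.78 − 0.40300) = 0.19491.
New p* = 0.54 − e/c = 0.54 − 0.12084/0.51700 = 0.30627.
Δp* = 0.30627 − 0.40300 = -0.09673.

-0.097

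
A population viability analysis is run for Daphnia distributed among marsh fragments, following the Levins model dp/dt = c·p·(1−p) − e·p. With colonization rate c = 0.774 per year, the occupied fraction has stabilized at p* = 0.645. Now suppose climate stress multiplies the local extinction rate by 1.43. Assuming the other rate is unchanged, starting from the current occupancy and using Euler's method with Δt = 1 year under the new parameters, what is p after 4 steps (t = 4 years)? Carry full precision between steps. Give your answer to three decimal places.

Balance c(1−p*) = e gives e = 0.774×(1 − 0.64500) = 0.27477.
Starting from p₀ = 0.64500; update p ← p + (dp/dt)·Δt with the new parameters.
  1  |  dp/dt·Δt = -0.076207  |  p_1 = 0.568793
  2  |  dp/dt·Δt = -0.033653  |  p_2 = 0.535139
  3  |  dp/dt·Δt = -0.017723  |  p_3 = 0.517416
  4  |  dp/dt·Δt = -0.010038  |  p_4 = 0.507378

0.507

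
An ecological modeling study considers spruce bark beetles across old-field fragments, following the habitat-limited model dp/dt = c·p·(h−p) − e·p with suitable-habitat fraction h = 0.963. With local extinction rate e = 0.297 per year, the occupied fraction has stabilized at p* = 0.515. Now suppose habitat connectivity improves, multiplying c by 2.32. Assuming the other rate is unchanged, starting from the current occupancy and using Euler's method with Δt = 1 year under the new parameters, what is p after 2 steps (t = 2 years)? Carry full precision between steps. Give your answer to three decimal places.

Balance c(h−p*) = e gives c = e/(0.963 − 0.51500) = 0.297/0.44800 = 0.66295.
Starting from p₀ = 0.51500; update p ← p + (dp/dt)·Δt with the new parameters.
step 1: Δp = +0.20190, p = 0.71690
step 2: Δp = +0.05843, p = 0.77533

0.775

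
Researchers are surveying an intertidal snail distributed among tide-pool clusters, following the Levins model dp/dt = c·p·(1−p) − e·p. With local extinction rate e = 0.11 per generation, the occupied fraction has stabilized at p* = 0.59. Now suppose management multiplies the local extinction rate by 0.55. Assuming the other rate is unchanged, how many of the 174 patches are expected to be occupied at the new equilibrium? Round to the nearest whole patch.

Balance c(1−p*) = e gives c = e/(1 − 0.59000) = 0.11/0.41000 = 0.26829.
New p* = 1 − e/c = 1 − 0.06050/0.26829 = 0.77450.
Expected occupied = 174 × 0.77450 = 134.76 ≈ 135.

135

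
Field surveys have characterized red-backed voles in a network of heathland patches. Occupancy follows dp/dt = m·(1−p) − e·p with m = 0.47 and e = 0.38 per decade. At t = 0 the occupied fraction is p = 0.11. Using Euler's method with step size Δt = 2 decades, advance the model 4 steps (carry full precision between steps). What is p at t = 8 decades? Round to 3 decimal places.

0.447

Update rule: p ← p + [m·(1−p) − e·p]·Δt with Δt = 2.
t = 2: p = 0.11000 + (+0.75300) = 0.86300
t = 4: p = 0.86300 + (-0.52710) = 0.33590
t = 6: p = 0.33590 + (+0.36897) = 0.70487
t = 8: p = 0.70487 + (-0.25828) = 0.44659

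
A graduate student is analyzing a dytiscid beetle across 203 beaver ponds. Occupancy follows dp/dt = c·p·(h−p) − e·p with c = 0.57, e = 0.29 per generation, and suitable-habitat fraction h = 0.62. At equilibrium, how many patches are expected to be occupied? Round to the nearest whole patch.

p* = h − e/c = 0.62 − 0.5088 = 0.1112.
Expected occupied patches = N × p* = 203 × 0.1112 = 22.58 ≈ 23.

23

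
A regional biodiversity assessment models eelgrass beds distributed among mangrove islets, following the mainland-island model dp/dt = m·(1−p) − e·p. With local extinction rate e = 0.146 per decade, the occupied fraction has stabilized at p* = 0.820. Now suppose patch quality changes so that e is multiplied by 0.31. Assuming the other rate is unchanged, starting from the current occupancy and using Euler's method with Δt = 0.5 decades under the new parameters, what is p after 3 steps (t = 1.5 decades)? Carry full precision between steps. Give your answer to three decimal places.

Balance m(1−p*) = e·p* gives m = e·p*/(1−p*) = 0.146×0.82000/0.18000 = 0.66511.
Starting from p₀ = 0.82000; update p ← p + (dp/dt)·Δt with the new parameters.
  1  |  dp/dt·Δt = +0.041303  |  p_1 = 0.861303
  2  |  dp/dt·Δt = +0.026633  |  p_2 = 0.887936
  3  |  dp/dt·Δt = +0.017173  |  p_3 = 0.905110

0.905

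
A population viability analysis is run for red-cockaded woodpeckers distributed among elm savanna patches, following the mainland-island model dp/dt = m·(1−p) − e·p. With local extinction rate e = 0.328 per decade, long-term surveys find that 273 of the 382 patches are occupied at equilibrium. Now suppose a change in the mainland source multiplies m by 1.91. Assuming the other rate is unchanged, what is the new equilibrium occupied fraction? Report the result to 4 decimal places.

Observed p* = 273/382 = 0.71466.
Balance m(1−p*) = e·p* gives m = e·p*/(1−p*) = 0.328×0.71466/0.28534 = 0.82151.
New p* = m/(m+e) = 1.56908/(1.56908+0.32800) = 0.82710.

0.8271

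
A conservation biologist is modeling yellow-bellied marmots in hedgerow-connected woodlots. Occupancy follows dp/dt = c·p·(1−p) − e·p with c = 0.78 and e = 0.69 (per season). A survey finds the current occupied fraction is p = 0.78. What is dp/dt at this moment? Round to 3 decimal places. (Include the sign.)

-0.404

Colonization term: c·p·(1−p) = 0.78×0.78×0.2200 = 0.13385.
Extinction term: e·p = 0.53820.
dp/dt = 0.13385 − 0.53820 = -0.40435.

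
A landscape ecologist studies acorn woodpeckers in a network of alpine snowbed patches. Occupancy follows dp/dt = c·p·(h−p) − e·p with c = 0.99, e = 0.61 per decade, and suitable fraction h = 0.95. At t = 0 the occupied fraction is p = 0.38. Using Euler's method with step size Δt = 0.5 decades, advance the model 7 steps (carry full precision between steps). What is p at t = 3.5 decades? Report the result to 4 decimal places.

0.3455

Update rule: p ← p + [c·p·(h−p) − e·p]·Δt with Δt = 0.5.
p: 0.38000 → 0.37132  (Δp = -0.00868)
p: 0.37132 → 0.36443  (Δp = -0.00689)
p: 0.36443 → 0.35891  (Δp = -0.00552)
p: 0.35891 → 0.35446  (Δp = -0.00445)
p: 0.35446 → 0.35084  (Δp = -0.00362)
p: 0.35084 → 0.34789  (Δp = -0.00295)
p: 0.34789 → 0.34547  (Δp = -0.00242)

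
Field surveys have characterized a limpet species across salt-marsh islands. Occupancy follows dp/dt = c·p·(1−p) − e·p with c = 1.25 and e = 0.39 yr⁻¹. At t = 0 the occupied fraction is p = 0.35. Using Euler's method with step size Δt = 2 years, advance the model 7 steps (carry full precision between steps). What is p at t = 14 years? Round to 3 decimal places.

Update rule: p ← p + [c·p·(1−p) − e·p]·Δt with Δt = 2.
  1  |  dp/dt·Δt = +0.295750  |  p_1 = 0.645750
  2  |  dp/dt·Δt = +0.068207  |  p_2 = 0.713957
  3  |  dp/dt·Δt = -0.046331  |  p_3 = 0.667626
  4  |  dp/dt·Δt = +0.034005  |  p_4 = 0.701631
  5  |  dp/dt·Δt = -0.023910  |  p_5 = 0.677721
  6  |  dp/dt·Δt = +0.017416  |  p_6 = 0.695137
  7  |  dp/dt·Δt = -0.012403  |  p_7 = 0.682734

0.683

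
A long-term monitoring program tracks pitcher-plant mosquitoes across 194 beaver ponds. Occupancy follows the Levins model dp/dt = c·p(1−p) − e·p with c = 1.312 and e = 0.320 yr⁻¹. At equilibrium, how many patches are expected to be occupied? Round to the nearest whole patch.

p* = 1 − e/c = 1 − 0.320/1.312 = 0.7561.
Expected occupied patches = N × p* = 194 × 0.7561 = 146.68 ≈ 147.

147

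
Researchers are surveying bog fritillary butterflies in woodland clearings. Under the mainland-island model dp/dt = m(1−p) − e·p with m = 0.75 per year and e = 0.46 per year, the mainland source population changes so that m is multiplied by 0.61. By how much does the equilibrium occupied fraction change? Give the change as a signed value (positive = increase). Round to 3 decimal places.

-0.121

Before: p* = 0.75/(0.75+0.46) = 0.6198.
After: m = 0.4575, e = 0.46; p* = 0.4575/0.9175 = 0.4986.
Δp* = 0.4986 − 0.6198 = -0.1212.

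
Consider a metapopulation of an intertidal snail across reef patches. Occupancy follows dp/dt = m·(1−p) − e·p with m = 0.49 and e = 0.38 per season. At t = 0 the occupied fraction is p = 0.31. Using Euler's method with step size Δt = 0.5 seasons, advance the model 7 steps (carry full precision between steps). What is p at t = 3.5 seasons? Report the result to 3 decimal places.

Update rule: p ← p + [m·(1−p) − e·p]·Δt with Δt = 0.5.
  1  |  dp/dt·Δt = +0.110150  |  p_1 = 0.420150
  2  |  dp/dt·Δt = +0.062235  |  p_2 = 0.482385
  3  |  dp/dt·Δt = +0.035163  |  p_3 = 0.517547
  4  |  dp/dt·Δt = +0.019867  |  p_4 = 0.537414
  5  |  dp/dt·Δt = +0.011225  |  p_5 = 0.548639
  6  |  dp/dt·Δt = +0.006342  |  p_6 = 0.554981
  7  |  dp/dt·Δt = +0.003583  |  p_7 = 0.558564

0.559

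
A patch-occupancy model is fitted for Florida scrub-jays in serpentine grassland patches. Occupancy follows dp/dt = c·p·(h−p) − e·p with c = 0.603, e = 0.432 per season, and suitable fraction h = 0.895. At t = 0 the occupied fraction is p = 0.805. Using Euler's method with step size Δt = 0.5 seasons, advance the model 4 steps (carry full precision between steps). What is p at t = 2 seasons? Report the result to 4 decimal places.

Update rule: p ← p + [c·p·(h−p) − e·p]·Δt with Δt = 0.5.
t = 0.5: p = 0.80500 + (-0.15204) = 0.65296
t = 1: p = 0.65296 + (-0.09339) = 0.55957
t = 1.5: p = 0.55957 + (-0.06428) = 0.49530
t = 2: p = 0.49530 + (-0.04730) = 0.44800

0.4480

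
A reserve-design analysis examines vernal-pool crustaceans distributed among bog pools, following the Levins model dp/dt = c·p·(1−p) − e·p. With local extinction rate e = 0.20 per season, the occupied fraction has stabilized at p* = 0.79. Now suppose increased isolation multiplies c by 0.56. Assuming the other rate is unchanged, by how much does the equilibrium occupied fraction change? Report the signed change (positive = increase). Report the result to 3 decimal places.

-0.165

Balance c(1−p*) = e gives c = e/(1 − 0.79000) = 0.20/0.21000 = 0.95238.
New p* = 1 − e/c = 1 − 0.20000/0.53333 = 0.62500.
Δp* = 0.62500 − 0.79000 = -0.16500.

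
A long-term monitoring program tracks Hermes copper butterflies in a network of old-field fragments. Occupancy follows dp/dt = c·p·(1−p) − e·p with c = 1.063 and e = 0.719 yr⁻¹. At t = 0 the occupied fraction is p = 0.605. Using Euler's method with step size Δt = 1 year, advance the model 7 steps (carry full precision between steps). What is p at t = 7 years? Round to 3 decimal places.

Update rule: p ← p + [c·p·(1−p) − e·p]·Δt with Δt = 1.
  1  |  dp/dt·Δt = -0.180965  |  p_1 = 0.424035
  2  |  dp/dt·Δt = -0.045266  |  p_2 = 0.378770
  3  |  dp/dt·Δt = -0.022208  |  p_3 = 0.356562
  4  |  dp/dt·Δt = -0.012489  |  p_4 = 0.344073
  5  |  dp/dt·Δt = -0.007483  |  p_5 = 0.336590
  6  |  dp/dt·Δt = -0.004643  |  p_6 = 0.331946
  7  |  dp/dt·Δt = -0.002941  |  p_7 = 0.329006

0.329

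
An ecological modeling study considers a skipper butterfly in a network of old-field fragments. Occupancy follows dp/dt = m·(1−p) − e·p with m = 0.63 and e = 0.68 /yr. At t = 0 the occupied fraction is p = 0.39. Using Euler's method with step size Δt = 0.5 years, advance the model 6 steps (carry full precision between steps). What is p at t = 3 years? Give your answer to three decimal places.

Update rule: p ← p + [m·(1−p) − e·p]·Δt with Δt = 0.5.
p: 0.39000 → 0.44955  (Δp = +0.05955)
p: 0.44955 → 0.47009  (Δp = +0.02054)
p: 0.47009 → 0.47718  (Δp = +0.00709)
p: 0.47718 → 0.47963  (Δp = +0.00245)
p: 0.47963 → 0.48047  (Δp = +0.00084)
p: 0.48047 → 0.48076  (Δp = +0.00029)

0.481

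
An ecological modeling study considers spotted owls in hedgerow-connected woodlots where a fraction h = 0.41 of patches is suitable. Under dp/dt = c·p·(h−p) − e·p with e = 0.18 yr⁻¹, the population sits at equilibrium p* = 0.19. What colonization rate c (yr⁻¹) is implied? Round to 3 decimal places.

0.818

At equilibrium c(h−p*) = e, so c = e/(h−p*).
c = 0.18/(0.41 − 0.19) = 0.18/0.2200 = 0.8182.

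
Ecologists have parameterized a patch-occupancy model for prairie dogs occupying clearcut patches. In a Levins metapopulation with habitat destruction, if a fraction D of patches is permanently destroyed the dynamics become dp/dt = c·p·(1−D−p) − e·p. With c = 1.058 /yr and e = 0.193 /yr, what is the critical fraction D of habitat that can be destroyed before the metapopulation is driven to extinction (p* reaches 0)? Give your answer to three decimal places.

The nontrivial equilibrium is p* = (1−D) − e/c; extinction occurs when this hits zero.
So D_crit = 1 − e/c = 1 − 0.193/1.058 = 1 − 0.1824 = 0.8176.
This equals the undisturbed p*, a classic result of Lande's extension.

0.818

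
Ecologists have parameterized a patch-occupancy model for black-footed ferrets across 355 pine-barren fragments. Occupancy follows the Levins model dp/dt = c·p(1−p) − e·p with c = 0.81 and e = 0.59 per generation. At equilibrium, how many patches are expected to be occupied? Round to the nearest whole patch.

96

p* = 1 − e/c = 1 − 0.59/0.81 = 0.2716.
Expected occupied patches = N × p* = 355 × 0.2716 = 96.42 ≈ 96.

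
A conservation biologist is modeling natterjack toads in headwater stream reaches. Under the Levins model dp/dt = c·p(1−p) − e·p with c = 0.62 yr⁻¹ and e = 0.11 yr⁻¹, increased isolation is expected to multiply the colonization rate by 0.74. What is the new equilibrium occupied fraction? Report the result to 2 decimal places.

Before: p* = 1 − 0.11/0.62 = 0.8226.
After the change, c = 0.4588, e = 0.11, so p* = 1 − 0.11/0.4588 = 0.7602.

0.76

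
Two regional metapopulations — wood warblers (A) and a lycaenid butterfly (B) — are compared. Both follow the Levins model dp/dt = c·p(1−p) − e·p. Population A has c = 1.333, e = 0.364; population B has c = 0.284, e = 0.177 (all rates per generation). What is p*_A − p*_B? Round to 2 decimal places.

0.35

A: p*_A = 1 − 0.364/1.333 = 0.7269.
B: p*_B = 1 − 0.177/0.284 = 0.3768.
p*_A − p*_B = 0.7269 − 0.3768 = 0.3502.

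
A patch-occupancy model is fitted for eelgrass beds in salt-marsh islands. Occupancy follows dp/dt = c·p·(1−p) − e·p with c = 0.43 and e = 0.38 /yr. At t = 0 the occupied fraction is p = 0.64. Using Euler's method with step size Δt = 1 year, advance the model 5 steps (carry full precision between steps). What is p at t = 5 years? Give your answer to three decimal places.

Update rule: p ← p + [c·p·(1−p) − e·p]·Δt with Δt = 1.
step 1: Δp = -0.14413, p = 0.49587
step 2: Δp = -0.08094, p = 0.41493
step 3: Δp = -0.05329, p = 0.36165
step 4: Δp = -0.03816, p = 0.32349
step 5: Δp = -0.02882, p = 0.29467

0.295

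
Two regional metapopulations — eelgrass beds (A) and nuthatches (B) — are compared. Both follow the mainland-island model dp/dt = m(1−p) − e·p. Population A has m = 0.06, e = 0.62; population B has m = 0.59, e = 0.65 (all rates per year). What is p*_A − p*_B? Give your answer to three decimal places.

-0.388

A: p*_A = m/(m+e) = 0.06/0.6800 = 0.0882.
B: p*_B = 0.59/1.2400 = 0.4758.
p*_A − p*_B = 0.0882 − 0.4758 = -0.3876.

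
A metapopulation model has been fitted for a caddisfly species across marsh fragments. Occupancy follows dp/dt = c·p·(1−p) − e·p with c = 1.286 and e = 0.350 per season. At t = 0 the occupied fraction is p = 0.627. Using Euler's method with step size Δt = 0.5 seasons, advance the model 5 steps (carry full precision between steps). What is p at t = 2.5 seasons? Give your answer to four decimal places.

Update rule: p ← p + [c·p·(1−p) − e·p]·Δt with Δt = 0.5.
t = 0.5: p = 0.62700 + (+0.04065) = 0.66765
t = 1: p = 0.66765 + (+0.02584) = 0.69349
t = 1.5: p = 0.69349 + (+0.01532) = 0.70881
t = 2: p = 0.70881 + (+0.00867) = 0.71748
t = 2.5: p = 0.71748 + (+0.00478) = 0.72226

0.7223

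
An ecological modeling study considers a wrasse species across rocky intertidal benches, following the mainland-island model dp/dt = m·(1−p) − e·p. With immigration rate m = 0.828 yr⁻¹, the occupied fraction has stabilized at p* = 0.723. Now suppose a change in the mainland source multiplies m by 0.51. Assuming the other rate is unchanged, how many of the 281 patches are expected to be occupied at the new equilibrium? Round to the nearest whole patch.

Balance m(1−p*) = e·p* gives e = m(1−p*)/p* = 0.828×0.27700/0.72300 = 0.31723.
New p* = m/(m+e) = 0.42228/(0.42228+0.31723) = 0.57103.
Expected occupied = 281 × 0.57103 = 160.46 ≈ 160.

160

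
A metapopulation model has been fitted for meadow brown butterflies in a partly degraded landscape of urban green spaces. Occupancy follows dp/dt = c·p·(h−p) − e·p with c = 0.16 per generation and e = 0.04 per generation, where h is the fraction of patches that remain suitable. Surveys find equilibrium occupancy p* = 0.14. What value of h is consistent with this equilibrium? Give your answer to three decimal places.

At equilibrium c(h−p*) = e, so h = p* + e/c.
h = 0.14 + 0.04/0.16 = 0.14 + 0.2500 = 0.3900.

0.390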